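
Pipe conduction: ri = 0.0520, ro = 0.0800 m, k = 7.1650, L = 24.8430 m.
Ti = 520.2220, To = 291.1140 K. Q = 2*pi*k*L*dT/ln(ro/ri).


dT = 229.1080 K
ln(ro/ri) = 0.4308
Q = 2*pi*7.1650*24.8430*229.1080 / 0.4308 = 594814.9628 W

594814.9628 W


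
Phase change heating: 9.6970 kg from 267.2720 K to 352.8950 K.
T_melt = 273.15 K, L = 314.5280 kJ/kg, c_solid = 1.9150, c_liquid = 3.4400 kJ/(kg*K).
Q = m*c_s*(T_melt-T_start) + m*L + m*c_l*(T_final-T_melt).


Q1 (sensible, solid) = 9.6970 * 1.9150 * 5.8780 = 109.1530 kJ
Q2 (latent) = 9.6970 * 314.5280 = 3049.9780 kJ
Q3 (sensible, liquid) = 9.6970 * 3.4400 * 79.7450 = 2660.1082 kJ
Q_total = 5819.2392 kJ

5819.2392 kJ


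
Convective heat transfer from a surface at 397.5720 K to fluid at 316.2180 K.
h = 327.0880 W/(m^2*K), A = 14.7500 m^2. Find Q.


dT = 81.3540 K
Q = 327.0880 * 14.7500 * 81.3540 = 392496.2780 W

392496.2780 W


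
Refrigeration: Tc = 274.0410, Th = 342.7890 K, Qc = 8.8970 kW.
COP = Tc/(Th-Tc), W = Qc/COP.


COP = 274.0410 / 68.7480 = 3.9862
W = 8.8970 / 3.9862 = 2.2320 kW

COP = 3.9862, W = 2.2320 kW


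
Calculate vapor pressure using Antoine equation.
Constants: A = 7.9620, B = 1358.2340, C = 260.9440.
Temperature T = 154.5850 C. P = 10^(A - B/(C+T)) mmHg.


C+T = 415.5290
B/(C+T) = 3.2687
log10(P) = 7.9620 - 3.2687 = 4.6933
P = 10^4.6933 = 49353.0024 mmHg

49353.0024 mmHg


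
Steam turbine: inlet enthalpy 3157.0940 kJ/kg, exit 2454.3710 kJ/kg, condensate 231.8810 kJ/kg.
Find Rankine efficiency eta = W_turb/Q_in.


W = 702.7230 kJ/kg
Q_in = 2925.2130 kJ/kg
eta = 0.2402 = 24.0230%

eta = 24.0230%


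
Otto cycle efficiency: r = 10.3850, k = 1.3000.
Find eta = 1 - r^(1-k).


r^(k-1) = 2.0180
eta = 1 - 1/2.0180 = 0.5045 = 50.4461%

50.4461%


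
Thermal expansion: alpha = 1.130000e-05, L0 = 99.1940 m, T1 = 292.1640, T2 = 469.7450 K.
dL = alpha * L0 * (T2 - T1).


dT = 177.5810 K
dL = 1.130000e-05 * 99.1940 * 177.5810 = 0.199049 m
L_final = 99.393049 m

dL = 0.199049 m


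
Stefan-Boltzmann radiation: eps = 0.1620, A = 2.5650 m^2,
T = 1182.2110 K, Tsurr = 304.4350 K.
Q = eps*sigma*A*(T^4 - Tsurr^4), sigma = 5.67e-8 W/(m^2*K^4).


T^4 = 1.9533e+12
Tsurr^4 = 8.5897e+09
Q = 0.1620 * 5.67e-8 * 2.5650 * 1.9448e+12 = 45819.6153 W

45819.6153 W


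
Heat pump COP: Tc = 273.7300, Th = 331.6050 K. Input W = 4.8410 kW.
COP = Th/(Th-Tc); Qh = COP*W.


COP = 331.6050 / 57.8750 = 5.7297
Qh = 5.7297 * 4.8410 = 27.7374 kW

COP = 5.7297, Qh = 27.7374 kW


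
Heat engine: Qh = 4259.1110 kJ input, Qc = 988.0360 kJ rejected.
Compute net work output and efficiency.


W = 4259.1110 - 988.0360 = 3271.0750 kJ
eta = 3271.0750 / 4259.1110 = 0.7680 = 76.8018%

W = 3271.0750 kJ, eta = 76.8018%


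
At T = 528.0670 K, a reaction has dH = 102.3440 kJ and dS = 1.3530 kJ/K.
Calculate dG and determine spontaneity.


T*dS = 528.0670 * 1.3530 = 714.4747 kJ
dG = 102.3440 - 714.4747 = -612.1307 kJ (spontaneous)

dG = -612.1307 kJ, spontaneous


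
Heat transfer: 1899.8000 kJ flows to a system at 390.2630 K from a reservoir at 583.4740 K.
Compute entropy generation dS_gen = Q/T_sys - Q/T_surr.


dS_sys = 1899.8000/390.2630 = 4.8680 kJ/K
dS_surr = -1899.8000/583.4740 = -3.2560 kJ/K
dS_gen = 4.8680 - 3.2560 = 1.6120 kJ/K (irreversible)

dS_gen = 1.6120 kJ/K, irreversible


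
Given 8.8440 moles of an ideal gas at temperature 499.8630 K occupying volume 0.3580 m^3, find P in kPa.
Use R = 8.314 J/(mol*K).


P = nRT/V = 8.8440 * 8.314 * 499.8630 / 0.3580
= 36754.4345 / 0.3580 = 102666.0182 Pa = 102.6660 kPa

102.6660 kPa


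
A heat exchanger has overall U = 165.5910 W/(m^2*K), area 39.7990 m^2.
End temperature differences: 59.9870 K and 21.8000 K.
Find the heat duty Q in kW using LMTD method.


LMTD = 37.7261 K
Q = 165.5910 * 39.7990 * 37.7261 = 248628.2173 W = 248.6282 kW

248.6282 kW


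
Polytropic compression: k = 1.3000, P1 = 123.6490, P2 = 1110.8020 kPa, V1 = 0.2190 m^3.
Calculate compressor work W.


(k-1)/k = 0.2308
(P2/P1)^exp = 1.6597
W = 4.3333 * 123.6490 * 0.2190 * (1.6597 - 1) = 77.4095 kJ

77.4095 kJ


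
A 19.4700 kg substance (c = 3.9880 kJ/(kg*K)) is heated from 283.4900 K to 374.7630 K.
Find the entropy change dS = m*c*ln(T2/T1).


T2/T1 = 1.3220
ln(T2/T1) = 0.2791
dS = 19.4700 * 3.9880 * 0.2791 = 21.6724 kJ/K

21.6724 kJ/K


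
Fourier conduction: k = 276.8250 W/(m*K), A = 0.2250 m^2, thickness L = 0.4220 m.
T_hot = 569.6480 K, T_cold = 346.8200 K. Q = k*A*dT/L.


dT = 222.8280 K
Q = 276.8250 * 0.2250 * 222.8280 / 0.4220 = 32888.5812 W

32888.5812 W


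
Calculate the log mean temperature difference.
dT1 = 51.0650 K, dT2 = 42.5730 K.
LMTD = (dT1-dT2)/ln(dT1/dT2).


dT1/dT2 = 1.1995
ln(dT1/dT2) = 0.1819
LMTD = 8.4920 / 0.1819 = 46.6904 K

46.6904 K


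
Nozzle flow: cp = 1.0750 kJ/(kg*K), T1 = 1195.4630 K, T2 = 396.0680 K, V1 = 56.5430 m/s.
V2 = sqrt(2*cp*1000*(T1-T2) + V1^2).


dT = 799.3950 K
2*cp*1000*dT = 1718699.2500
V1^2 = 3197.1108
V2 = sqrt(1721896.3608) = 1312.2105 m/s

1312.2105 m/s


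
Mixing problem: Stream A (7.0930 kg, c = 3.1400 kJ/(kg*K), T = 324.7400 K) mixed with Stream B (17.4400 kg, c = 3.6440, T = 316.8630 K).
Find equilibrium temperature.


num = 27369.6904
den = 85.8234
Tf = 318.9072 K

318.9072 K


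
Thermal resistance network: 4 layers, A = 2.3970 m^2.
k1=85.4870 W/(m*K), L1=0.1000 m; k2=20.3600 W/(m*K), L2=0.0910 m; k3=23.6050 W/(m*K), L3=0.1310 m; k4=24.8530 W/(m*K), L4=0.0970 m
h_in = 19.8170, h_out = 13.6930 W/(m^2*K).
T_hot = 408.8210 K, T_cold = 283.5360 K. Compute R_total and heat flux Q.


R_conv_in = 1/(19.8170*2.3970) = 0.0211
R_1 = 0.1000/(85.4870*2.3970) = 0.0005
R_2 = 0.0910/(20.3600*2.3970) = 0.0019
R_3 = 0.1310/(23.6050*2.3970) = 0.0023
R_4 = 0.0970/(24.8530*2.3970) = 0.0016
R_conv_out = 1/(13.6930*2.3970) = 0.0305
R_total = 0.0578 K/W
Q = 125.2850 / 0.0578 = 2166.9806 W

R_total = 0.0578 K/W, Q = 2166.9806 W


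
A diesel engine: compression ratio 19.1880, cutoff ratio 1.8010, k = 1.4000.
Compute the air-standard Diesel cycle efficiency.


r^(k-1) = 3.2600
rc^k = 2.2789
eta = 0.6502 = 65.0173%

65.0173%


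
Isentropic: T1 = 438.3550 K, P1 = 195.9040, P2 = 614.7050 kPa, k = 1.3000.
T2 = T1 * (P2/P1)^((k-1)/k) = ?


(k-1)/k = 0.2308
(P2/P1)^exp = 1.3020
T2 = 438.3550 * 1.3020 = 570.7309 K

570.7309 K


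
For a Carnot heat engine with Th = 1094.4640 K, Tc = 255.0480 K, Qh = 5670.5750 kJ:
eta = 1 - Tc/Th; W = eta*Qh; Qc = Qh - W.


eta = 1 - 255.0480/1094.4640 = 0.7670
W = 0.7670 * 5670.5750 = 4349.1347 kJ
Qc = 5670.5750 - 4349.1347 = 1321.4403 kJ

eta = 76.6965%, W = 4349.1347 kJ, Qc = 1321.4403 kJ


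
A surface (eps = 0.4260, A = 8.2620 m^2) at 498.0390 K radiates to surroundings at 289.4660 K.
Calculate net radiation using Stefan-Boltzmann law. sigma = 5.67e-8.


T^4 = 6.1525e+10
Tsurr^4 = 7.0209e+09
Q = 0.4260 * 5.67e-8 * 8.2620 * 5.4504e+10 = 10877.0060 W

10877.0060 W


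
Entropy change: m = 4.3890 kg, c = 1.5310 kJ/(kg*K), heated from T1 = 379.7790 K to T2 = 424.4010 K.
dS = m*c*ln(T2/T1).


T2/T1 = 1.1175
ln(T2/T1) = 0.1111
dS = 4.3890 * 1.5310 * 0.1111 = 0.7465 kJ/K

0.7465 kJ/K


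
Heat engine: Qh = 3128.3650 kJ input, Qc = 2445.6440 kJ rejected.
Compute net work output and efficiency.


W = 3128.3650 - 2445.6440 = 682.7210 kJ
eta = 682.7210 / 3128.3650 = 0.2182 = 21.8236%

W = 682.7210 kJ, eta = 21.8236%


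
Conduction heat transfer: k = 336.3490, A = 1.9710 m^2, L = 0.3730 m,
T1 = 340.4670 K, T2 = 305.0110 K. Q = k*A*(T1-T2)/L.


dT = 35.4560 K
Q = 336.3490 * 1.9710 * 35.4560 / 0.3730 = 63016.9924 W

63016.9924 W


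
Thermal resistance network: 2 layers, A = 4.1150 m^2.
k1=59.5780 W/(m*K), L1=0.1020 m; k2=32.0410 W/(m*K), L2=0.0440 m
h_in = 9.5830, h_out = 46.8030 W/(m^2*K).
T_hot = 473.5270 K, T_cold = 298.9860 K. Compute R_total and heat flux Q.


R_conv_in = 1/(9.5830*4.1150) = 0.0254
R_1 = 0.1020/(59.5780*4.1150) = 0.0004
R_2 = 0.0440/(32.0410*4.1150) = 0.0003
R_conv_out = 1/(46.8030*4.1150) = 0.0052
R_total = 0.0313 K/W
Q = 174.5410 / 0.0313 = 5576.2430 W

R_total = 0.0313 K/W, Q = 5576.2430 W


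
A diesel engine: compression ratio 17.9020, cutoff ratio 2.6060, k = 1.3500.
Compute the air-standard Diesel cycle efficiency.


r^(k-1) = 2.7448
rc^k = 3.6439
eta = 0.5557 = 55.5728%

55.5728%


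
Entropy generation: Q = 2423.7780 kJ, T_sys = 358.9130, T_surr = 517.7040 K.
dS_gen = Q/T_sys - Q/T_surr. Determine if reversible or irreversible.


dS_sys = 2423.7780/358.9130 = 6.7531 kJ/K
dS_surr = -2423.7780/517.7040 = -4.6818 kJ/K
dS_gen = 6.7531 - 4.6818 = 2.0713 kJ/K (irreversible)

dS_gen = 2.0713 kJ/K, irreversible


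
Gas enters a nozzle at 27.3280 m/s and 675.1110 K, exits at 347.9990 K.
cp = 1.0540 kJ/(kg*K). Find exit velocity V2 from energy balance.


dT = 327.1120 K
2*cp*1000*dT = 689552.0960
V1^2 = 746.8196
V2 = sqrt(690298.9156) = 830.8423 m/s

830.8423 m/s


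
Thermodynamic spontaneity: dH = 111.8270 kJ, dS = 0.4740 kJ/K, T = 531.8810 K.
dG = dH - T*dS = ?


T*dS = 531.8810 * 0.4740 = 252.1116 kJ
dG = 111.8270 - 252.1116 = -140.2846 kJ (spontaneous)

dG = -140.2846 kJ, spontaneous


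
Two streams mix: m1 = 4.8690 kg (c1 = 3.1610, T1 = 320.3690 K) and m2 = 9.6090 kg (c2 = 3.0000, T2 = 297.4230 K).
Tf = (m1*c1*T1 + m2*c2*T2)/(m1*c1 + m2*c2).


num = 13504.5829
den = 44.2179
Tf = 305.4098 K

305.4098 K


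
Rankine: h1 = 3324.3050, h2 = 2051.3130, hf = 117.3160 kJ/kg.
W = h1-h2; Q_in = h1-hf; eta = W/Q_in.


W = 1272.9920 kJ/kg
Q_in = 3206.9890 kJ/kg
eta = 0.3969 = 39.6943%

eta = 39.6943%


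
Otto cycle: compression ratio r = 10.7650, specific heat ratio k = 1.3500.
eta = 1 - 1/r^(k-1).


r^(k-1) = 2.2972
eta = 1 - 1/2.2972 = 0.5647 = 56.4694%

56.4694%


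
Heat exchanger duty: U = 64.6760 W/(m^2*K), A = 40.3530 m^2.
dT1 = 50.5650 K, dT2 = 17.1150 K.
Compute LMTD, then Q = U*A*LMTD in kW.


LMTD = 30.8777 K
Q = 64.6760 * 40.3530 * 30.8777 = 80586.9295 W = 80.5869 kW

80.5869 kW


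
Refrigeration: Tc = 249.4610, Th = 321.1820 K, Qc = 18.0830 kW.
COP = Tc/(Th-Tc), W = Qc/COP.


COP = 249.4610 / 71.7210 = 3.4782
W = 18.0830 / 3.4782 = 5.1989 kW

COP = 3.4782, W = 5.1989 kW


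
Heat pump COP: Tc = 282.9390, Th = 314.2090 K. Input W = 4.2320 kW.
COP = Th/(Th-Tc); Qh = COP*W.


COP = 314.2090 / 31.2700 = 10.0483
Qh = 10.0483 * 4.2320 = 42.5242 kW

COP = 10.0483, Qh = 42.5242 kW


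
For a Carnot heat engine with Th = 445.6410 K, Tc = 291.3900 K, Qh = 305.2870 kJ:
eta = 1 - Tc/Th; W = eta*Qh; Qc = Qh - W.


eta = 1 - 291.3900/445.6410 = 0.3461
W = 0.3461 * 305.2870 = 105.6699 kJ
Qc = 305.2870 - 105.6699 = 199.6171 kJ

eta = 34.6133%, W = 105.6699 kJ, Qc = 199.6171 kJ


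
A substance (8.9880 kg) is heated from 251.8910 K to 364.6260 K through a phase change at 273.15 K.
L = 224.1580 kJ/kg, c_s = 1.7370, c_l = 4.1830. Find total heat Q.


Q1 (sensible, solid) = 8.9880 * 1.7370 * 21.2590 = 331.8988 kJ
Q2 (latent) = 8.9880 * 224.1580 = 2014.7321 kJ
Q3 (sensible, liquid) = 8.9880 * 4.1830 * 91.4760 = 3439.2052 kJ
Q_total = 5785.8362 kJ

5785.8362 kJ


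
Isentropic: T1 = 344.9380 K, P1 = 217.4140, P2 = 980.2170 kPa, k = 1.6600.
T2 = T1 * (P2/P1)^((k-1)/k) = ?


(k-1)/k = 0.3976
(P2/P1)^exp = 1.8199
T2 = 344.9380 * 1.8199 = 627.7388 K

627.7388 K


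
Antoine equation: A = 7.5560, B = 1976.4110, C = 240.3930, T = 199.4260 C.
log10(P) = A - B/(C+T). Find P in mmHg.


C+T = 439.8190
B/(C+T) = 4.4937
log10(P) = 7.5560 - 4.4937 = 3.0623
P = 10^3.0623 = 1154.2723 mmHg

1154.2723 mmHg


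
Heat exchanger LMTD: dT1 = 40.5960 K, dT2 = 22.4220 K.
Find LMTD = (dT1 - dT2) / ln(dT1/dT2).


dT1/dT2 = 1.8105
ln(dT1/dT2) = 0.5936
LMTD = 18.1740 / 0.5936 = 30.6152 K

30.6152 K


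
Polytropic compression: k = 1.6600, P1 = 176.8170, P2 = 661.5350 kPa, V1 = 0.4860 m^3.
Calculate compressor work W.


(k-1)/k = 0.3976
(P2/P1)^exp = 1.6898
W = 2.5152 * 176.8170 * 0.4860 * (1.6898 - 1) = 149.0858 kJ

149.0858 kJ


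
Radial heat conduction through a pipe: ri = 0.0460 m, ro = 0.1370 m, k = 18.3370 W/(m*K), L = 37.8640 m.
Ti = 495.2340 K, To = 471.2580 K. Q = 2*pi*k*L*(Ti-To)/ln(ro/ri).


dT = 23.9760 K
ln(ro/ri) = 1.0913
Q = 2*pi*18.3370*37.8640*23.9760 / 1.0913 = 95841.0336 W

95841.0336 W


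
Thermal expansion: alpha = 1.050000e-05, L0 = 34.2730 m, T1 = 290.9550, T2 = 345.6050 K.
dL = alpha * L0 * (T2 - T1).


dT = 54.6500 K
dL = 1.050000e-05 * 34.2730 * 54.6500 = 0.019667 m
L_final = 34.292667 m

dL = 0.019667 m


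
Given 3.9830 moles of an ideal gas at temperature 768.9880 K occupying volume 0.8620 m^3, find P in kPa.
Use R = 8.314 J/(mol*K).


P = nRT/V = 3.9830 * 8.314 * 768.9880 / 0.8620
= 25464.7777 / 0.8620 = 29541.5055 Pa = 29.5415 kPa

29.5415 kPa


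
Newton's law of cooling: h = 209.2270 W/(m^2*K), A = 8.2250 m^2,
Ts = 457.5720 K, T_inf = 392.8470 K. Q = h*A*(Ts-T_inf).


dT = 64.7250 K
Q = 209.2270 * 8.2250 * 64.7250 = 111384.7396 W

111384.7396 W


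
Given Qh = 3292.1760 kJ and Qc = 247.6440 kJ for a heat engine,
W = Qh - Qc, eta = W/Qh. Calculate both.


W = 3292.1760 - 247.6440 = 3044.5320 kJ
eta = 3044.5320 / 3292.1760 = 0.9248 = 92.4778%

W = 3044.5320 kJ, eta = 92.4778%


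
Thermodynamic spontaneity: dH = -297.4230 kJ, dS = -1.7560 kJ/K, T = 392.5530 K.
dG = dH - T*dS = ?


T*dS = 392.5530 * -1.7560 = -689.3231 kJ
dG = -297.4230 + 689.3231 = 391.9001 kJ (non-spontaneous)

dG = 391.9001 kJ, non-spontaneous


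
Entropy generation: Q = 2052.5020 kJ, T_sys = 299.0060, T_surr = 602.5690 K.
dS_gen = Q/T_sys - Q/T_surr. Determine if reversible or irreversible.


dS_sys = 2052.5020/299.0060 = 6.8644 kJ/K
dS_surr = -2052.5020/602.5690 = -3.4063 kJ/K
dS_gen = 6.8644 - 3.4063 = 3.4582 kJ/K (irreversible)

dS_gen = 3.4582 kJ/K, irreversible


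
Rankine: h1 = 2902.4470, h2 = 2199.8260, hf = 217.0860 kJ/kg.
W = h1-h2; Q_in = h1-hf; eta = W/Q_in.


W = 702.6210 kJ/kg
Q_in = 2685.3610 kJ/kg
eta = 0.2616 = 26.1649%

eta = 26.1649%


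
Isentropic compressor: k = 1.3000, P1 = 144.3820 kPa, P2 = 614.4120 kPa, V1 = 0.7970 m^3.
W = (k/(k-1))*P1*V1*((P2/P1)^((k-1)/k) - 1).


(k-1)/k = 0.2308
(P2/P1)^exp = 1.3968
W = 4.3333 * 144.3820 * 0.7970 * (1.3968 - 1) = 197.8750 kJ

197.8750 kJ


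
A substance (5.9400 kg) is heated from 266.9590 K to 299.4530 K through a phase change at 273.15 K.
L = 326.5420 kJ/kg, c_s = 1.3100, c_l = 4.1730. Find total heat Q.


Q1 (sensible, solid) = 5.9400 * 1.3100 * 6.1910 = 48.1746 kJ
Q2 (latent) = 5.9400 * 326.5420 = 1939.6595 kJ
Q3 (sensible, liquid) = 5.9400 * 4.1730 * 26.3030 = 651.9888 kJ
Q_total = 2639.8229 kJ

2639.8229 kJ


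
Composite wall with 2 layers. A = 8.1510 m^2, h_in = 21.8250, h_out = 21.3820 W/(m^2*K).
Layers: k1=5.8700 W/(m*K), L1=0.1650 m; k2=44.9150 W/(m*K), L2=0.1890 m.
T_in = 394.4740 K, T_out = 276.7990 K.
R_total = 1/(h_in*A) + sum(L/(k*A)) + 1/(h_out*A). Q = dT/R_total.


R_conv_in = 1/(21.8250*8.1510) = 0.0056
R_1 = 0.1650/(5.8700*8.1510) = 0.0034
R_2 = 0.1890/(44.9150*8.1510) = 0.0005
R_conv_out = 1/(21.3820*8.1510) = 0.0057
R_total = 0.0153 K/W
Q = 117.6750 / 0.0153 = 7679.2305 W

R_total = 0.0153 K/W, Q = 7679.2305 W


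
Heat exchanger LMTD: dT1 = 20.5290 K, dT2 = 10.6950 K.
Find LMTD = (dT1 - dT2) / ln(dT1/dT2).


dT1/dT2 = 1.9195
ln(dT1/dT2) = 0.6521
LMTD = 9.8340 / 0.6521 = 15.0814 K

15.0814 K


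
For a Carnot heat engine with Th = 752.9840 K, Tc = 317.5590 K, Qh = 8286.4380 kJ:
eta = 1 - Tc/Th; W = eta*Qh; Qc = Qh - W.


eta = 1 - 317.5590/752.9840 = 0.5783
W = 0.5783 * 8286.4380 = 4791.7649 kJ
Qc = 8286.4380 - 4791.7649 = 3494.6731 kJ

eta = 57.8266%, W = 4791.7649 kJ, Qc = 3494.6731 kJ


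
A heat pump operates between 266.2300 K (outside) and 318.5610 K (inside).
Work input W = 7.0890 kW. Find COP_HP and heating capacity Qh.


COP = 318.5610 / 52.3310 = 6.0874
Qh = 6.0874 * 7.0890 = 43.1538 kW

COP = 6.0874, Qh = 43.1538 kW


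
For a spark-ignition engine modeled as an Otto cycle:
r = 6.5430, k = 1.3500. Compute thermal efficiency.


r^(k-1) = 1.9298
eta = 1 - 1/1.9298 = 0.4818 = 48.1823%

48.1823%


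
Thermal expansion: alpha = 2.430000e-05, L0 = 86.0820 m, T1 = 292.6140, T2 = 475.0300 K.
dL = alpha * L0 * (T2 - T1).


dT = 182.4160 K
dL = 2.430000e-05 * 86.0820 * 182.4160 = 0.381576 m
L_final = 86.463576 m

dL = 0.381576 m


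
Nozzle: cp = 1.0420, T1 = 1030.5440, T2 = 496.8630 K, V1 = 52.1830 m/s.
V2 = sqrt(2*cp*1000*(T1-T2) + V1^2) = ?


dT = 533.6810 K
2*cp*1000*dT = 1112191.2040
V1^2 = 2723.0655
V2 = sqrt(1114914.2695) = 1055.8950 m/s

1055.8950 m/s


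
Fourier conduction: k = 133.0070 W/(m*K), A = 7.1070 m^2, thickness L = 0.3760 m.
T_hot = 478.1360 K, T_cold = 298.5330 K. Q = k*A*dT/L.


dT = 179.6030 K
Q = 133.0070 * 7.1070 * 179.6030 / 0.3760 = 451529.9425 W

451529.9425 W


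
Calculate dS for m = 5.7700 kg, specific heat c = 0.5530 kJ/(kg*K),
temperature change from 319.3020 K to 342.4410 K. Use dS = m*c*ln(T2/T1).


T2/T1 = 1.0725
ln(T2/T1) = 0.0700
dS = 5.7700 * 0.5530 * 0.0700 = 0.2232 kJ/K

0.2232 kJ/K


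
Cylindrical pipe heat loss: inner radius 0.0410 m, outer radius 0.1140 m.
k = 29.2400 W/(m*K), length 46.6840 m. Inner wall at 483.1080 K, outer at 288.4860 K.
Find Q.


dT = 194.6220 K
ln(ro/ri) = 1.0226
Q = 2*pi*29.2400*46.6840*194.6220 / 1.0226 = 1632300.9590 W

1632300.9590 W


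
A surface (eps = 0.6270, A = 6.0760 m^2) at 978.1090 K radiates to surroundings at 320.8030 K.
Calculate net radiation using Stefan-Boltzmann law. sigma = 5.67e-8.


T^4 = 9.1527e+11
Tsurr^4 = 1.0591e+10
Q = 0.6270 * 5.67e-8 * 6.0760 * 9.0468e+11 = 195417.0571 W

195417.0571 W


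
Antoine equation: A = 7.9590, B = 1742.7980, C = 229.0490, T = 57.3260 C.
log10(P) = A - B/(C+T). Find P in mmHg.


C+T = 286.3750
B/(C+T) = 6.0857
log10(P) = 7.9590 - 6.0857 = 1.8733
P = 10^1.8733 = 74.6931 mmHg

74.6931 mmHg


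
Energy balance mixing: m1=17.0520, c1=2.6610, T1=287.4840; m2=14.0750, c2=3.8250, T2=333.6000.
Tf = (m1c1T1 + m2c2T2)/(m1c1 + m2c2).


num = 31004.6749
den = 99.2122
Tf = 312.5085 K

312.5085 K


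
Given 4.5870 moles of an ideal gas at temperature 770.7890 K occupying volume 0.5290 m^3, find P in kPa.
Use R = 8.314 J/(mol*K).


P = nRT/V = 4.5870 * 8.314 * 770.7890 / 0.5290
= 29395.0544 / 0.5290 = 55567.2106 Pa = 55.5672 kPa

55.5672 kPa


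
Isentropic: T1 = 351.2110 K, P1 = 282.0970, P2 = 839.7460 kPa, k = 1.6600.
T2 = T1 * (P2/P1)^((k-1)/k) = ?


(k-1)/k = 0.3976
(P2/P1)^exp = 1.5430
T2 = 351.2110 * 1.5430 = 541.9090 K

541.9090 K


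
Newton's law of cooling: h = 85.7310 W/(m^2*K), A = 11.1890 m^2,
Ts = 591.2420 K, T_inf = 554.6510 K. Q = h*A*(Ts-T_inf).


dT = 36.5910 K
Q = 85.7310 * 11.1890 * 36.5910 = 35099.7030 W

35099.7030 W


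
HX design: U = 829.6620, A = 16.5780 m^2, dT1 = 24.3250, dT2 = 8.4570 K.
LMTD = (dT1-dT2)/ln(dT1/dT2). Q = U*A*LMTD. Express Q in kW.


LMTD = 15.0193 K
Q = 829.6620 * 16.5780 * 15.0193 = 206576.9504 W = 206.5770 kW

206.5770 kW


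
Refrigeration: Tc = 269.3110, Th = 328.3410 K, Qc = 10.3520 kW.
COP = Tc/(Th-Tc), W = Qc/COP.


COP = 269.3110 / 59.0300 = 4.5623
W = 10.3520 / 4.5623 = 2.2690 kW

COP = 4.5623, W = 2.2690 kW


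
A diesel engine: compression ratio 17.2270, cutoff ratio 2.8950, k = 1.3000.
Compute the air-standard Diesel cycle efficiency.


r^(k-1) = 2.3489
rc^k = 3.9824
eta = 0.4846 = 48.4596%

48.4596%


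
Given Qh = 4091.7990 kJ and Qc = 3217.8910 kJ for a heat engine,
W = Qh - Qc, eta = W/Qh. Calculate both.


W = 4091.7990 - 3217.8910 = 873.9080 kJ
eta = 873.9080 / 4091.7990 = 0.2136 = 21.3575%

W = 873.9080 kJ, eta = 21.3575%


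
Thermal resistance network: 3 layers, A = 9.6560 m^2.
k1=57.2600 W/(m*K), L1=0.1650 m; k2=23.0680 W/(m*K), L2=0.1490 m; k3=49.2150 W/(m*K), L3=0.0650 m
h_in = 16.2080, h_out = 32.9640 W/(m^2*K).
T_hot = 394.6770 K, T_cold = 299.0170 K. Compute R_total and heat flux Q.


R_conv_in = 1/(16.2080*9.6560) = 0.0064
R_1 = 0.1650/(57.2600*9.6560) = 0.0003
R_2 = 0.1490/(23.0680*9.6560) = 0.0007
R_3 = 0.0650/(49.2150*9.6560) = 0.0001
R_conv_out = 1/(32.9640*9.6560) = 0.0031
R_total = 0.0106 K/W
Q = 95.6600 / 0.0106 = 8994.4795 W

R_total = 0.0106 K/W, Q = 8994.4795 W


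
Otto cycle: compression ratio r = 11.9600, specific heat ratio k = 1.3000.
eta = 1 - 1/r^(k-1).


r^(k-1) = 2.1053
eta = 1 - 1/2.1053 = 0.5250 = 52.5014%

52.5014%


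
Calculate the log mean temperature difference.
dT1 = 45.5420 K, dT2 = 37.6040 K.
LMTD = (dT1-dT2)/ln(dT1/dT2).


dT1/dT2 = 1.2111
ln(dT1/dT2) = 0.1915
LMTD = 7.9380 / 0.1915 = 41.4464 K

41.4464 K


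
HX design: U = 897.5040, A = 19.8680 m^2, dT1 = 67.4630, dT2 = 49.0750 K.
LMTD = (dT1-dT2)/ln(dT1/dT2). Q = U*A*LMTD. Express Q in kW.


LMTD = 57.7822 K
Q = 897.5040 * 19.8680 * 57.7822 = 1030349.3984 W = 1030.3494 kW

1030.3494 kW


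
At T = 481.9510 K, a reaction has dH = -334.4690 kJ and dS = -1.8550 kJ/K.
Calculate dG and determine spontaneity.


T*dS = 481.9510 * -1.8550 = -894.0191 kJ
dG = -334.4690 + 894.0191 = 559.5501 kJ (non-spontaneous)

dG = 559.5501 kJ, non-spontaneous


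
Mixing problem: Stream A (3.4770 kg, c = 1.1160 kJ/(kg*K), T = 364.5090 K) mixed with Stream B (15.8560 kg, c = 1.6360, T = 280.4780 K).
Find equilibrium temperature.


num = 8690.1319
den = 29.8207
Tf = 291.4123 K

291.4123 K


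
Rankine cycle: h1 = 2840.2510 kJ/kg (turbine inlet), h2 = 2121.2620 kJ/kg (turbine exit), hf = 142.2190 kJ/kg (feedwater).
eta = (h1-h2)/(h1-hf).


W = 718.9890 kJ/kg
Q_in = 2698.0320 kJ/kg
eta = 0.2665 = 26.6486%

eta = 26.6486%


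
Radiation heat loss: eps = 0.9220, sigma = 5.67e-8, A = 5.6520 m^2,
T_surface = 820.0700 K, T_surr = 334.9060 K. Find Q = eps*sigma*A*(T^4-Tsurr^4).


T^4 = 4.5228e+11
Tsurr^4 = 1.2580e+10
Q = 0.9220 * 5.67e-8 * 5.6520 * 4.3970e+11 = 129917.7504 W

129917.7504 W


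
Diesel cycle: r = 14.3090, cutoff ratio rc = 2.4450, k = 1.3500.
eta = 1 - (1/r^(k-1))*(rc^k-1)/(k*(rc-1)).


r^(k-1) = 2.5378
rc^k = 3.3433
eta = 0.5267 = 52.6669%

52.6669%


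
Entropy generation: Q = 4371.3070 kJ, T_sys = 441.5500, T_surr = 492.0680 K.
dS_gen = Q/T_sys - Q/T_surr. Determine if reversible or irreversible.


dS_sys = 4371.3070/441.5500 = 9.8999 kJ/K
dS_surr = -4371.3070/492.0680 = -8.8835 kJ/K
dS_gen = 9.8999 - 8.8835 = 1.0164 kJ/K (irreversible)

dS_gen = 1.0164 kJ/K, irreversible


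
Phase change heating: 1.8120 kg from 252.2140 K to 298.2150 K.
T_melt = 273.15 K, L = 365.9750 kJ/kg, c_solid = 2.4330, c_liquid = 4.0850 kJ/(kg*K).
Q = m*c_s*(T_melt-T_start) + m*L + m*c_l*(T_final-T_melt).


Q1 (sensible, solid) = 1.8120 * 2.4330 * 20.9360 = 92.2984 kJ
Q2 (latent) = 1.8120 * 365.9750 = 663.1467 kJ
Q3 (sensible, liquid) = 1.8120 * 4.0850 * 25.0650 = 185.5316 kJ
Q_total = 940.9767 kJ

940.9767 kJ


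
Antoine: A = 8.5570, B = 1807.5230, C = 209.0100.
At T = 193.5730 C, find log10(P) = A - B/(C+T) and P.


C+T = 402.5830
B/(C+T) = 4.4898
log10(P) = 8.5570 - 4.4898 = 4.0672
P = 10^4.0672 = 11673.0804 mmHg

11673.0804 mmHg


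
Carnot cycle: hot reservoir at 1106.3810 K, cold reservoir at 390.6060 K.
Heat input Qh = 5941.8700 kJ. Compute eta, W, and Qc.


eta = 1 - 390.6060/1106.3810 = 0.6470
W = 0.6470 * 5941.8700 = 3844.1025 kJ
Qc = 5941.8700 - 3844.1025 = 2097.7675 kJ

eta = 64.6952%, W = 3844.1025 kJ, Qc = 2097.7675 kJ


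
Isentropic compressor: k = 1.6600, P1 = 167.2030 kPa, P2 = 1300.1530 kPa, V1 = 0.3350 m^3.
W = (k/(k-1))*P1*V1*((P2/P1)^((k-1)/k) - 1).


(k-1)/k = 0.3976
(P2/P1)^exp = 2.2602
W = 2.5152 * 167.2030 * 0.3350 * (2.2602 - 1) = 177.5435 kJ

177.5435 kJ


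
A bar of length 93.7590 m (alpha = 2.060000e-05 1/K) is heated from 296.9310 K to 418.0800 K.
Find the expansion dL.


dT = 121.1490 K
dL = 2.060000e-05 * 93.7590 * 121.1490 = 0.233991 m
L_final = 93.992991 m

dL = 0.233991 m


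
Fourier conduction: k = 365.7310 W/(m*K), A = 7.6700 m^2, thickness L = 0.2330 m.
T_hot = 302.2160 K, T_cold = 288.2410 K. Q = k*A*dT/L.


dT = 13.9750 K
Q = 365.7310 * 7.6700 * 13.9750 / 0.2330 = 168249.2097 W

168249.2097 W


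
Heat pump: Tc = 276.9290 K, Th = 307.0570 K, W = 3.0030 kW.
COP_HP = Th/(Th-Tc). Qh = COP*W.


COP = 307.0570 / 30.1280 = 10.1917
Qh = 10.1917 * 3.0030 = 30.6058 kW

COP = 10.1917, Qh = 30.6058 kW


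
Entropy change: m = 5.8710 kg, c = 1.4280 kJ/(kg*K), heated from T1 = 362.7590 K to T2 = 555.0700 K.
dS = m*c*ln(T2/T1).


T2/T1 = 1.5301
ln(T2/T1) = 0.4254
dS = 5.8710 * 1.4280 * 0.4254 = 3.5661 kJ/K

3.5661 kJ/K


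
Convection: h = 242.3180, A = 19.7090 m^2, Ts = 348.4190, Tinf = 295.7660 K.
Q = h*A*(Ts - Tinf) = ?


dT = 52.6530 K
Q = 242.3180 * 19.7090 * 52.6530 = 251462.5911 W

251462.5911 W


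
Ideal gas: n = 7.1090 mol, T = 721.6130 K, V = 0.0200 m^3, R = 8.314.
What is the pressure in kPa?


P = nRT/V = 7.1090 * 8.314 * 721.6130 / 0.0200
= 42650.3778 / 0.0200 = 2132518.8918 Pa = 2132.5189 kPa

2132.5189 kPa


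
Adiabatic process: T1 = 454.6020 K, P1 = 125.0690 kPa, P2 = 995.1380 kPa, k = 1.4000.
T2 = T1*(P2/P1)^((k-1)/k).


(k-1)/k = 0.2857
(P2/P1)^exp = 1.8086
T2 = 454.6020 * 1.8086 = 822.2120 K

822.2120 K


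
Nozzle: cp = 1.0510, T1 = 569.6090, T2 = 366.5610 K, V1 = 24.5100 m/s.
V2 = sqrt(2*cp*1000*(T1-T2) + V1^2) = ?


dT = 203.0480 K
2*cp*1000*dT = 426806.8960
V1^2 = 600.7401
V2 = sqrt(427407.6361) = 653.7642 m/s

653.7642 m/s


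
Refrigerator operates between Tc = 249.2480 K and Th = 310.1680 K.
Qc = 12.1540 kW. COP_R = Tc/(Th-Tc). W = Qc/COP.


COP = 249.2480 / 60.9200 = 4.0914
W = 12.1540 / 4.0914 = 2.9706 kW

COP = 4.0914, W = 2.9706 kW


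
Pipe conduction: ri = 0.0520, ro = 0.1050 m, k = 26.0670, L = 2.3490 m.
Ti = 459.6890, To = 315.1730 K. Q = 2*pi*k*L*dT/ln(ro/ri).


dT = 144.5160 K
ln(ro/ri) = 0.7027
Q = 2*pi*26.0670*2.3490*144.5160 / 0.7027 = 79120.6119 W

79120.6119 W


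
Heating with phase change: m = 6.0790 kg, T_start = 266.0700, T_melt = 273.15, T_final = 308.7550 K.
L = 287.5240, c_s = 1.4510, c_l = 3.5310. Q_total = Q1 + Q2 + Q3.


Q1 (sensible, solid) = 6.0790 * 1.4510 * 7.0800 = 62.4501 kJ
Q2 (latent) = 6.0790 * 287.5240 = 1747.8584 kJ
Q3 (sensible, liquid) = 6.0790 * 3.5310 * 35.6050 = 764.2595 kJ
Q_total = 2574.5680 kJ

2574.5680 kJ


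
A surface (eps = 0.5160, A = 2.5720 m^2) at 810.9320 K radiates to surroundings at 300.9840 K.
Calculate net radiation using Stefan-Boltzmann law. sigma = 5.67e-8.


T^4 = 4.3245e+11
Tsurr^4 = 8.2068e+09
Q = 0.5160 * 5.67e-8 * 2.5720 * 4.2425e+11 = 31924.2356 W

31924.2356 W


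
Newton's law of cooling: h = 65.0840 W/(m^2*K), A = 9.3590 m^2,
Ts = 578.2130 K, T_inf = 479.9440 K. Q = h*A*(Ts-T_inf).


dT = 98.2690 K
Q = 65.0840 * 9.3590 * 98.2690 = 59857.7269 W

59857.7269 W


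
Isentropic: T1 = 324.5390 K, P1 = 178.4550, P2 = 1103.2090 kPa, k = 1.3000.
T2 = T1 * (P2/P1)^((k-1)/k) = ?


(k-1)/k = 0.2308
(P2/P1)^exp = 1.5225
T2 = 324.5390 * 1.5225 = 494.1231 K

494.1231 K


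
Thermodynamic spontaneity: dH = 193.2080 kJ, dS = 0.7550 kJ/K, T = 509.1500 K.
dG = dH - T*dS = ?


T*dS = 509.1500 * 0.7550 = 384.4083 kJ
dG = 193.2080 - 384.4083 = -191.2003 kJ (spontaneous)

dG = -191.2003 kJ, spontaneous


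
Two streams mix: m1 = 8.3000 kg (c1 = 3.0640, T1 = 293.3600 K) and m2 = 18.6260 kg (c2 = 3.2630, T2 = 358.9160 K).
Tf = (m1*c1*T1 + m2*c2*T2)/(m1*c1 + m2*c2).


num = 29274.2046
den = 86.2078
Tf = 339.5771 K

339.5771 K


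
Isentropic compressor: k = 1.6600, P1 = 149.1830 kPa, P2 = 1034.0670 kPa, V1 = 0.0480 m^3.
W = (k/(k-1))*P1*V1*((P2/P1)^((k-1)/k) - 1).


(k-1)/k = 0.3976
(P2/P1)^exp = 2.1593
W = 2.5152 * 149.1830 * 0.0480 * (2.1593 - 1) = 20.8789 kJ

20.8789 kJ


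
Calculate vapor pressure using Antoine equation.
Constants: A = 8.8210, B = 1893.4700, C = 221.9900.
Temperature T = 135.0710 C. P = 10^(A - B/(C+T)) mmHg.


C+T = 357.0610
B/(C+T) = 5.3029
log10(P) = 8.8210 - 5.3029 = 3.5181
P = 10^3.5181 = 3296.6176 mmHg

3296.6176 mmHg


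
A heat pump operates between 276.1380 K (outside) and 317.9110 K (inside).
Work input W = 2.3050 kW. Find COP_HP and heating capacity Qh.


COP = 317.9110 / 41.7730 = 7.6104
Qh = 7.6104 * 2.3050 = 17.5421 kW

COP = 7.6104, Qh = 17.5421 kW


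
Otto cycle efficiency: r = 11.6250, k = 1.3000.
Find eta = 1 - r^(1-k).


r^(k-1) = 2.0875
eta = 1 - 1/2.0875 = 0.5209 = 52.0949%

52.0949%


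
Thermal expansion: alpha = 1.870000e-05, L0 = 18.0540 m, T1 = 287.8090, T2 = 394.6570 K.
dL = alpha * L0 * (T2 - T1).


dT = 106.8480 K
dL = 1.870000e-05 * 18.0540 * 106.8480 = 0.036073 m
L_final = 18.090073 m

dL = 0.036073 m


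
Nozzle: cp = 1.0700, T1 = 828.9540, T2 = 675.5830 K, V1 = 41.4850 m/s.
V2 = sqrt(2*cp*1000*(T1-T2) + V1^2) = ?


dT = 153.3710 K
2*cp*1000*dT = 328213.9400
V1^2 = 1721.0052
V2 = sqrt(329934.9452) = 574.3996 m/s

574.3996 m/s


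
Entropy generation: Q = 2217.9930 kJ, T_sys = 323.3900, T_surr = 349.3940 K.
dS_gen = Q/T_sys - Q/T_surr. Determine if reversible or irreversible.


dS_sys = 2217.9930/323.3900 = 6.8586 kJ/K
dS_surr = -2217.9930/349.3940 = -6.3481 kJ/K
dS_gen = 6.8586 - 6.3481 = 0.5105 kJ/K (irreversible)

dS_gen = 0.5105 kJ/K, irreversible


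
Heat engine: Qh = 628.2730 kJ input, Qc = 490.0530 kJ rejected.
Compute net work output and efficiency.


W = 628.2730 - 490.0530 = 138.2200 kJ
eta = 138.2200 / 628.2730 = 0.2200 = 22.0000%

W = 138.2200 kJ, eta = 22.0000%


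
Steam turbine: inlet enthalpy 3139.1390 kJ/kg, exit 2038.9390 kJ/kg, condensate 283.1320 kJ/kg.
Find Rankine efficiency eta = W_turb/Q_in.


W = 1100.2000 kJ/kg
Q_in = 2856.0070 kJ/kg
eta = 0.3852 = 38.5223%

eta = 38.5223%


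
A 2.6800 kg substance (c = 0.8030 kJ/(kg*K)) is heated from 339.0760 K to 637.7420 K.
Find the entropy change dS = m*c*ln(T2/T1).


T2/T1 = 1.8808
ln(T2/T1) = 0.6317
dS = 2.6800 * 0.8030 * 0.6317 = 1.3595 kJ/K

1.3595 kJ/K


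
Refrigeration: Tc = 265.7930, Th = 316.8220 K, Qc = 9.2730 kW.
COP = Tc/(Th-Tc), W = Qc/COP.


COP = 265.7930 / 51.0290 = 5.2087
W = 9.2730 / 5.2087 = 1.7803 kW

COP = 5.2087, W = 1.7803 kW


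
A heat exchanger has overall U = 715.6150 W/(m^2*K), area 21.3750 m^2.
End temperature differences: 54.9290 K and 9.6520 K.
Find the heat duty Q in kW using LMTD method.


LMTD = 26.0381 K
Q = 715.6150 * 21.3750 * 26.0381 = 398285.5177 W = 398.2855 kW

398.2855 kW


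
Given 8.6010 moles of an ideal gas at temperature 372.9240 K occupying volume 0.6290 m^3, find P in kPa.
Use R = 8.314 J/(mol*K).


P = nRT/V = 8.6010 * 8.314 * 372.9240 / 0.6290
= 26667.3157 / 0.6290 = 42396.3683 Pa = 42.3964 kPa

42.3964 kPa


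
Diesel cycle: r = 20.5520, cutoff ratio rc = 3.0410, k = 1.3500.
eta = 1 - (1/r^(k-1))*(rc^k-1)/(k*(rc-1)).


r^(k-1) = 2.8807
rc^k = 4.4882
eta = 0.5605 = 56.0534%

56.0534%


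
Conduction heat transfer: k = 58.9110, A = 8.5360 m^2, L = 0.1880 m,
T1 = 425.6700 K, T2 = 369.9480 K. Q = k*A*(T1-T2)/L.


dT = 55.7220 K
Q = 58.9110 * 8.5360 * 55.7220 / 0.1880 = 149045.7676 W

149045.7676 W


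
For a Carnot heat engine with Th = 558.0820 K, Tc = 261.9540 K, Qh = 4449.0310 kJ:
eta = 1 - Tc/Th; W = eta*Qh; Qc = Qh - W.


eta = 1 - 261.9540/558.0820 = 0.5306
W = 0.5306 * 4449.0310 = 2360.7331 kJ
Qc = 4449.0310 - 2360.7331 = 2088.2979 kJ

eta = 53.0617%, W = 2360.7331 kJ, Qc = 2088.2979 kJ


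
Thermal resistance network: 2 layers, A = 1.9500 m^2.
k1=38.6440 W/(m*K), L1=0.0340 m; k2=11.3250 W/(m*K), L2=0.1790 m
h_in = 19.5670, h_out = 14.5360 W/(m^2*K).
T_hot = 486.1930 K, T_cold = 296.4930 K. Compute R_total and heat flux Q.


R_conv_in = 1/(19.5670*1.9500) = 0.0262
R_1 = 0.0340/(38.6440*1.9500) = 0.0005
R_2 = 0.1790/(11.3250*1.9500) = 0.0081
R_conv_out = 1/(14.5360*1.9500) = 0.0353
R_total = 0.0700 K/W
Q = 189.7000 / 0.0700 = 2708.2791 W

R_total = 0.0700 K/W, Q = 2708.2791 W


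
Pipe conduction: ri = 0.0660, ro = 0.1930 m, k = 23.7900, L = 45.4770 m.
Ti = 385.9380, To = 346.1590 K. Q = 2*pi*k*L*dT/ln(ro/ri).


dT = 39.7790 K
ln(ro/ri) = 1.0730
Q = 2*pi*23.7900*45.4770*39.7790 / 1.0730 = 252003.1158 W

252003.1158 W


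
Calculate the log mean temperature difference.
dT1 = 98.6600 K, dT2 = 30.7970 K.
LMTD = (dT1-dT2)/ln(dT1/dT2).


dT1/dT2 = 3.2036
ln(dT1/dT2) = 1.1643
LMTD = 67.8630 / 1.1643 = 58.2884 K

58.2884 K


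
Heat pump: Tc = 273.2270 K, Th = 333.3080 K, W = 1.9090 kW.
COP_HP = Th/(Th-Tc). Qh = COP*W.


COP = 333.3080 / 60.0810 = 5.5476
Qh = 5.5476 * 1.9090 = 10.5905 kW

COP = 5.5476, Qh = 10.5905 kW


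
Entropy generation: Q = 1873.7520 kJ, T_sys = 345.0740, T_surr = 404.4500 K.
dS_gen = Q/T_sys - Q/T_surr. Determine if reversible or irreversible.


dS_sys = 1873.7520/345.0740 = 5.4300 kJ/K
dS_surr = -1873.7520/404.4500 = -4.6328 kJ/K
dS_gen = 5.4300 - 4.6328 = 0.7972 kJ/K (irreversible)

dS_gen = 0.7972 kJ/K, irreversible


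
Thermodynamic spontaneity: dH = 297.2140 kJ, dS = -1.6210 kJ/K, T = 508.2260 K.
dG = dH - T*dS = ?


T*dS = 508.2260 * -1.6210 = -823.8343 kJ
dG = 297.2140 + 823.8343 = 1121.0483 kJ (non-spontaneous)

dG = 1121.0483 kJ, non-spontaneous


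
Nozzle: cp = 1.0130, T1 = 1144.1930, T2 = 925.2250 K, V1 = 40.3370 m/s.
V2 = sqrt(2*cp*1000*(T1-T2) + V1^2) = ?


dT = 218.9680 K
2*cp*1000*dT = 443629.1680
V1^2 = 1627.0736
V2 = sqrt(445256.2416) = 667.2752 m/s

667.2752 m/s


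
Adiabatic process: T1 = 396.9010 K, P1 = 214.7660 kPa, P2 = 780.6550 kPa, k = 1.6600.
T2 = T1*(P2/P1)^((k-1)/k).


(k-1)/k = 0.3976
(P2/P1)^exp = 1.6705
T2 = 396.9010 * 1.6705 = 663.0237 K

663.0237 K


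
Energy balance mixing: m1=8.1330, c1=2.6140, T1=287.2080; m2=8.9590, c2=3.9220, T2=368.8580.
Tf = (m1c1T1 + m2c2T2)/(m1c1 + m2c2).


num = 19066.5816
den = 56.3969
Tf = 338.0788 K

338.0788 K


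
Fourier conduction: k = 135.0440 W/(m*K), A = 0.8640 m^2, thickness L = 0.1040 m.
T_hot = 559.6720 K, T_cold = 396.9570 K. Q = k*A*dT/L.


dT = 162.7150 K
Q = 135.0440 * 0.8640 * 162.7150 / 0.1040 = 182550.6094 W

182550.6094 W


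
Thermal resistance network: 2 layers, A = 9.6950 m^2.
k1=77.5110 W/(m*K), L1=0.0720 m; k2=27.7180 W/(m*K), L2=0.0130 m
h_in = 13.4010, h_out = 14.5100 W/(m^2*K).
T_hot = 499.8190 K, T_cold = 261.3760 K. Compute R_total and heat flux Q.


R_conv_in = 1/(13.4010*9.6950) = 0.0077
R_1 = 0.0720/(77.5110*9.6950) = 9.5812e-05
R_2 = 0.0130/(27.7180*9.6950) = 4.8376e-05
R_conv_out = 1/(14.5100*9.6950) = 0.0071
R_total = 0.0149 K/W
Q = 238.4430 / 0.0149 = 15949.7008 W

R_total = 0.0149 K/W, Q = 15949.7008 W


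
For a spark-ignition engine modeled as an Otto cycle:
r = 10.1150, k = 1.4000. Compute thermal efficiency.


r^(k-1) = 2.5234
eta = 1 - 1/2.5234 = 0.6037 = 60.3710%

60.3710%


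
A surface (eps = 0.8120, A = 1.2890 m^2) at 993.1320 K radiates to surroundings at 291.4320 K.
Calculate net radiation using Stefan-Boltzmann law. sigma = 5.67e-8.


T^4 = 9.7281e+11
Tsurr^4 = 7.2135e+09
Q = 0.8120 * 5.67e-8 * 1.2890 * 9.6560e+11 = 57304.3436 W

57304.3436 W


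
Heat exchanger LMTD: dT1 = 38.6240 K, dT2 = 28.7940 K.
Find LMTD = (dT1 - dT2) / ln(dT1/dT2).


dT1/dT2 = 1.3414
ln(dT1/dT2) = 0.2937
LMTD = 9.8300 / 0.2937 = 33.4688 K

33.4688 K


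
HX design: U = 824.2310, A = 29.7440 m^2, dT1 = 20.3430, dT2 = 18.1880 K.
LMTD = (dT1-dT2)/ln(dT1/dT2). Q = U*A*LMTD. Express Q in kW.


LMTD = 19.2454 K
Q = 824.2310 * 29.7440 * 19.2454 = 471818.7058 W = 471.8187 kW

471.8187 kW


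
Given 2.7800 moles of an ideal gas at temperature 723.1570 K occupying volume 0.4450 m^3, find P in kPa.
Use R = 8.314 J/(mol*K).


P = nRT/V = 2.7800 * 8.314 * 723.1570 / 0.4450
= 16714.2699 / 0.4450 = 37560.1571 Pa = 37.5602 kPa

37.5602 kPa


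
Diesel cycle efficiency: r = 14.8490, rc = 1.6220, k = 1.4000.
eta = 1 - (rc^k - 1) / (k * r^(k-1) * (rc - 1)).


r^(k-1) = 2.9422
rc^k = 1.9682
eta = 0.6221 = 62.2104%

62.2104%


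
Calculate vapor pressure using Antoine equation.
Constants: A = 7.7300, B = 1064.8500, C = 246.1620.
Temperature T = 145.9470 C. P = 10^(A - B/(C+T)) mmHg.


C+T = 392.1090
B/(C+T) = 2.7157
log10(P) = 7.7300 - 2.7157 = 5.0143
P = 10^5.0143 = 103347.7555 mmHg

103347.7555 mmHg


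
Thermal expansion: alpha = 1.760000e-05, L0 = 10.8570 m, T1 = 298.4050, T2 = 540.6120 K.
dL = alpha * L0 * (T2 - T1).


dT = 242.2070 K
dL = 1.760000e-05 * 10.8570 * 242.2070 = 0.046282 m
L_final = 10.903282 m

dL = 0.046282 m


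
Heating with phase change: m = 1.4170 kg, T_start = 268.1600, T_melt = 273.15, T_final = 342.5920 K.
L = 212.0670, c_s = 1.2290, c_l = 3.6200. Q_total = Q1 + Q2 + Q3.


Q1 (sensible, solid) = 1.4170 * 1.2290 * 4.9900 = 8.6901 kJ
Q2 (latent) = 1.4170 * 212.0670 = 300.4989 kJ
Q3 (sensible, liquid) = 1.4170 * 3.6200 * 69.4420 = 356.2055 kJ
Q_total = 665.3945 kJ

665.3945 kJ


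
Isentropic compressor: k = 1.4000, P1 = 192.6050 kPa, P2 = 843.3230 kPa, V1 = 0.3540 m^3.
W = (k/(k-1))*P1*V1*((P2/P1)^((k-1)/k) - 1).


(k-1)/k = 0.2857
(P2/P1)^exp = 1.5249
W = 3.5000 * 192.6050 * 0.3540 * (1.5249 - 1) = 125.2565 kJ

125.2565 kJ


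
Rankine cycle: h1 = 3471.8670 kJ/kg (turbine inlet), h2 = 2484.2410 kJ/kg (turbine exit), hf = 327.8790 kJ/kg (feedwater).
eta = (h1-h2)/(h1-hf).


W = 987.6260 kJ/kg
Q_in = 3143.9880 kJ/kg
eta = 0.3141 = 31.4132%

eta = 31.4132%


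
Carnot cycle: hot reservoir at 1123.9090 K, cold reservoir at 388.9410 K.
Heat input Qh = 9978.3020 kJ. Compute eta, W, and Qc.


eta = 1 - 388.9410/1123.9090 = 0.6539
W = 0.6539 * 9978.3020 = 6525.2015 kJ
Qc = 9978.3020 - 6525.2015 = 3453.1005 kJ

eta = 65.3939%, W = 6525.2015 kJ, Qc = 3453.1005 kJ


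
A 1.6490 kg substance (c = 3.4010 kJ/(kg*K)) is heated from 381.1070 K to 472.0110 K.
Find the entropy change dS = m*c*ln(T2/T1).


T2/T1 = 1.2385
ln(T2/T1) = 0.2139
dS = 1.6490 * 3.4010 * 0.2139 = 1.1997 kJ/K

1.1997 kJ/K


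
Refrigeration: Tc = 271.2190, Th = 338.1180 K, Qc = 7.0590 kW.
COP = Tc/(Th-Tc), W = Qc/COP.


COP = 271.2190 / 66.8990 = 4.0542
W = 7.0590 / 4.0542 = 1.7412 kW

COP = 4.0542, W = 1.7412 kW


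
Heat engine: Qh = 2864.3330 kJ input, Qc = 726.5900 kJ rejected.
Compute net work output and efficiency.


W = 2864.3330 - 726.5900 = 2137.7430 kJ
eta = 2137.7430 / 2864.3330 = 0.7463 = 74.6332%

W = 2137.7430 kJ, eta = 74.6332%


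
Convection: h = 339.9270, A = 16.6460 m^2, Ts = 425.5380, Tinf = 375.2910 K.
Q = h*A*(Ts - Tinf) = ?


dT = 50.2470 K
Q = 339.9270 * 16.6460 * 50.2470 = 284318.8730 W

284318.8730 W


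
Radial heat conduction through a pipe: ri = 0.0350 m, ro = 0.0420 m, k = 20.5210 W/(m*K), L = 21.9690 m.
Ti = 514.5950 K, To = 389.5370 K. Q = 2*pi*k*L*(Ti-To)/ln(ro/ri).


dT = 125.0580 K
ln(ro/ri) = 0.1823
Q = 2*pi*20.5210*21.9690*125.0580 / 0.1823 = 1942952.2879 W

1942952.2879 W


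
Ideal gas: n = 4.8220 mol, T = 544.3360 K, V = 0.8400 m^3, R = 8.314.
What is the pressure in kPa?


P = nRT/V = 4.8220 * 8.314 * 544.3360 / 0.8400
= 21822.4890 / 0.8400 = 25979.1536 Pa = 25.9792 kPa

25.9792 kPa


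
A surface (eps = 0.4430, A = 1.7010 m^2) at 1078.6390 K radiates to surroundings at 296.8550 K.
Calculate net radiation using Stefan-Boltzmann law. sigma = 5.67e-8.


T^4 = 1.3536e+12
Tsurr^4 = 7.7656e+09
Q = 0.4430 * 5.67e-8 * 1.7010 * 1.3459e+12 = 57503.8498 W

57503.8498 W


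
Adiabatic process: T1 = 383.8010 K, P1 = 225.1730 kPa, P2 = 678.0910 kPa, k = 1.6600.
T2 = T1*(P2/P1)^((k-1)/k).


(k-1)/k = 0.3976
(P2/P1)^exp = 1.5501
T2 = 383.8010 * 1.5501 = 594.9235 K

594.9235 K


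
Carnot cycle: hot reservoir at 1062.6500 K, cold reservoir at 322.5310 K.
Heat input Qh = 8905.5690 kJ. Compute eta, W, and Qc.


eta = 1 - 322.5310/1062.6500 = 0.6965
W = 0.6965 * 8905.5690 = 6202.5886 kJ
Qc = 8905.5690 - 6202.5886 = 2702.9804 kJ

eta = 69.6484%, W = 6202.5886 kJ, Qc = 2702.9804 kJ


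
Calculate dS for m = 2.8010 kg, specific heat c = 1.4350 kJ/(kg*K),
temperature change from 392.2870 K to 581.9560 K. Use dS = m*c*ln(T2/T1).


T2/T1 = 1.4835
ln(T2/T1) = 0.3944
dS = 2.8010 * 1.4350 * 0.3944 = 1.5853 kJ/K

1.5853 kJ/K
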